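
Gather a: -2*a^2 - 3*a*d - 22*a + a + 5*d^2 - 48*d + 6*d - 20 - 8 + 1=-2*a^2 + a*(-3*d - 21) + 5*d^2 - 42*d - 27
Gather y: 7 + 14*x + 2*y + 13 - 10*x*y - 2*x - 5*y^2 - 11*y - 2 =12*x - 5*y^2 + y*(-10*x - 9) + 18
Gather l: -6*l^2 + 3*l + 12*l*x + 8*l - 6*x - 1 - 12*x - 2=-6*l^2 + l*(12*x + 11) - 18*x - 3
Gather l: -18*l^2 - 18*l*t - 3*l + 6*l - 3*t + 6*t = -18*l^2 + l*(3 - 18*t) + 3*t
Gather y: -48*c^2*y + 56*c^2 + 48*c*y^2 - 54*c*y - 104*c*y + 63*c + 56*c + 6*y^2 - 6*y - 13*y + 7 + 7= 56*c^2 + 119*c + y^2*(48*c + 6) + y*(-48*c^2 - 158*c - 19) + 14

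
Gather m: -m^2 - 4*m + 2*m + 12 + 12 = -m^2 - 2*m + 24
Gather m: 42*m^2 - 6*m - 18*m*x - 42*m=42*m^2 + m*(-18*x - 48)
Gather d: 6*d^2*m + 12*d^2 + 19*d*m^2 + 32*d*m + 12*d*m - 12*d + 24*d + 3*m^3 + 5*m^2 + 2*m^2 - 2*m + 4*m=d^2*(6*m + 12) + d*(19*m^2 + 44*m + 12) + 3*m^3 + 7*m^2 + 2*m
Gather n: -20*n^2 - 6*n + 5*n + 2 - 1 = -20*n^2 - n + 1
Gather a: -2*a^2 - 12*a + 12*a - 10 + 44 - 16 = 18 - 2*a^2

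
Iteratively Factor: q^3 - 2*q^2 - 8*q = (q - 4)*(q^2 + 2*q) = (q - 4)*(q + 2)*(q)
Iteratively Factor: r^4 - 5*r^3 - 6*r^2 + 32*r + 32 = (r + 1)*(r^3 - 6*r^2 + 32) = (r - 4)*(r + 1)*(r^2 - 2*r - 8) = (r - 4)*(r + 1)*(r + 2)*(r - 4)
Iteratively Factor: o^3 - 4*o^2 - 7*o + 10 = (o + 2)*(o^2 - 6*o + 5) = (o - 5)*(o + 2)*(o - 1)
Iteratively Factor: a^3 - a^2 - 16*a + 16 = (a + 4)*(a^2 - 5*a + 4) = (a - 1)*(a + 4)*(a - 4)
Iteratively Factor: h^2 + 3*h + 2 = (h + 2)*(h + 1)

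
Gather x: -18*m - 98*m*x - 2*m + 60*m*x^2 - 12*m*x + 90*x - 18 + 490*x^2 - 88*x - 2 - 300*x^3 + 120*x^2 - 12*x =-20*m - 300*x^3 + x^2*(60*m + 610) + x*(-110*m - 10) - 20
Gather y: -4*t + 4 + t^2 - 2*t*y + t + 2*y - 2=t^2 - 3*t + y*(2 - 2*t) + 2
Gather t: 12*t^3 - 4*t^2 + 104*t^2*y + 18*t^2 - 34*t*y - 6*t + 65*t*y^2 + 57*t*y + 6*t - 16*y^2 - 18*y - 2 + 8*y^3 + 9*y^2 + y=12*t^3 + t^2*(104*y + 14) + t*(65*y^2 + 23*y) + 8*y^3 - 7*y^2 - 17*y - 2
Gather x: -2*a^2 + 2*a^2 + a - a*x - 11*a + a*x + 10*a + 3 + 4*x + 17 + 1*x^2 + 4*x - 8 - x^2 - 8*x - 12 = 0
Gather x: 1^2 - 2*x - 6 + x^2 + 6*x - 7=x^2 + 4*x - 12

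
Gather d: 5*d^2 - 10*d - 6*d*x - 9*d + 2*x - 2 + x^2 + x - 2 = 5*d^2 + d*(-6*x - 19) + x^2 + 3*x - 4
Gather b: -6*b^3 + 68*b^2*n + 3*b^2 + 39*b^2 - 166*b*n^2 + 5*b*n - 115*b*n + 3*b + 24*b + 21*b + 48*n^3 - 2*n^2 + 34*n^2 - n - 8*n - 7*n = -6*b^3 + b^2*(68*n + 42) + b*(-166*n^2 - 110*n + 48) + 48*n^3 + 32*n^2 - 16*n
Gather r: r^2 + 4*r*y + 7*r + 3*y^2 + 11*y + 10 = r^2 + r*(4*y + 7) + 3*y^2 + 11*y + 10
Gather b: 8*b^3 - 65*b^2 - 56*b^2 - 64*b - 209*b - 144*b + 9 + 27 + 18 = 8*b^3 - 121*b^2 - 417*b + 54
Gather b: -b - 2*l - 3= -b - 2*l - 3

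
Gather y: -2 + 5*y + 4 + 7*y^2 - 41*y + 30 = 7*y^2 - 36*y + 32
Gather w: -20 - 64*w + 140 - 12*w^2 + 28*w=-12*w^2 - 36*w + 120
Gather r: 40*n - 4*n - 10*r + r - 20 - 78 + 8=36*n - 9*r - 90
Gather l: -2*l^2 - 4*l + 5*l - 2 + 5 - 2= -2*l^2 + l + 1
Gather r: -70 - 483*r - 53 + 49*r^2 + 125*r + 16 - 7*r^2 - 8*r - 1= 42*r^2 - 366*r - 108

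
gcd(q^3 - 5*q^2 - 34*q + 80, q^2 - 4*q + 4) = q - 2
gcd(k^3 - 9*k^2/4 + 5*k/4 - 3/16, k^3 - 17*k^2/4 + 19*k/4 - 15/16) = k^2 - 7*k/4 + 3/8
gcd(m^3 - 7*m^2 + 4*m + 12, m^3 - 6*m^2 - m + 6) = m^2 - 5*m - 6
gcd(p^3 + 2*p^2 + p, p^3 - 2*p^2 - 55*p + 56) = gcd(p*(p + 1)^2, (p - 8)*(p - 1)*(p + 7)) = 1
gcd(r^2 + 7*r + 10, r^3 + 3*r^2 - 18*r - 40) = r^2 + 7*r + 10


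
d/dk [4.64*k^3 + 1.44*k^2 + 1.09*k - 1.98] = 13.92*k^2 + 2.88*k + 1.09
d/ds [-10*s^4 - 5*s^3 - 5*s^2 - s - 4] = -40*s^3 - 15*s^2 - 10*s - 1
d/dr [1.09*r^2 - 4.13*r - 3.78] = 2.18*r - 4.13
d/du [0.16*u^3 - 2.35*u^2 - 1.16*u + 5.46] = 0.48*u^2 - 4.7*u - 1.16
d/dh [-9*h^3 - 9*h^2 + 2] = 9*h*(-3*h - 2)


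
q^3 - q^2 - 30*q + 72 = (q - 4)*(q - 3)*(q + 6)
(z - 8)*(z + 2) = z^2 - 6*z - 16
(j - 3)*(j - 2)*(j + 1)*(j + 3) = j^4 - j^3 - 11*j^2 + 9*j + 18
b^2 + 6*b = b*(b + 6)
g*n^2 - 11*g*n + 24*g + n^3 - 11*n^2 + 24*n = (g + n)*(n - 8)*(n - 3)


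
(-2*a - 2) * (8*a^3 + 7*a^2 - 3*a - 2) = -16*a^4 - 30*a^3 - 8*a^2 + 10*a + 4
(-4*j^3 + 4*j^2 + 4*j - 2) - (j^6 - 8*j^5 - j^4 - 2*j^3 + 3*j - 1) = -j^6 + 8*j^5 + j^4 - 2*j^3 + 4*j^2 + j - 1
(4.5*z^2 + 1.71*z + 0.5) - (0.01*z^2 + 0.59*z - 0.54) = 4.49*z^2 + 1.12*z + 1.04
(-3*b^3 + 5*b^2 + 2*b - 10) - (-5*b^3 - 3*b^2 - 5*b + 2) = 2*b^3 + 8*b^2 + 7*b - 12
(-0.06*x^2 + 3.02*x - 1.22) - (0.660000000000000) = -0.06*x^2 + 3.02*x - 1.88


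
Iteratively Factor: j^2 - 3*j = (j - 3)*(j)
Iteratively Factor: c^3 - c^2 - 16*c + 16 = (c + 4)*(c^2 - 5*c + 4) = (c - 4)*(c + 4)*(c - 1)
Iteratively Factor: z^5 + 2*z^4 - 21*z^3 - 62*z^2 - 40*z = (z)*(z^4 + 2*z^3 - 21*z^2 - 62*z - 40) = z*(z + 2)*(z^3 - 21*z - 20) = z*(z + 1)*(z + 2)*(z^2 - z - 20) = z*(z + 1)*(z + 2)*(z + 4)*(z - 5)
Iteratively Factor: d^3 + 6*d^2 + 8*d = (d)*(d^2 + 6*d + 8) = d*(d + 4)*(d + 2)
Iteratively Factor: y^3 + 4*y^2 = (y)*(y^2 + 4*y) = y^2*(y + 4)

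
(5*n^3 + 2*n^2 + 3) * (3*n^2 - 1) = 15*n^5 + 6*n^4 - 5*n^3 + 7*n^2 - 3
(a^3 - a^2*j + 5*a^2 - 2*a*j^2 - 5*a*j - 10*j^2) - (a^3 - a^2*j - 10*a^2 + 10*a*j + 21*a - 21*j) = 15*a^2 - 2*a*j^2 - 15*a*j - 21*a - 10*j^2 + 21*j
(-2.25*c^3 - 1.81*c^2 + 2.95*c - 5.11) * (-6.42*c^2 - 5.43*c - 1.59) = 14.445*c^5 + 23.8377*c^4 - 5.5332*c^3 + 19.6656*c^2 + 23.0568*c + 8.1249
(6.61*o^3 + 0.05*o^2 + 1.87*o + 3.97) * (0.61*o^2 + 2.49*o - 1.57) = 4.0321*o^5 + 16.4894*o^4 - 9.1125*o^3 + 6.9995*o^2 + 6.9494*o - 6.2329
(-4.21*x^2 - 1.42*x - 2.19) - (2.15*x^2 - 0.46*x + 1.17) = -6.36*x^2 - 0.96*x - 3.36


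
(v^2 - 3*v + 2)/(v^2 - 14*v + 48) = (v^2 - 3*v + 2)/(v^2 - 14*v + 48)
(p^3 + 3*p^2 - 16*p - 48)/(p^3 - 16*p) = (p + 3)/p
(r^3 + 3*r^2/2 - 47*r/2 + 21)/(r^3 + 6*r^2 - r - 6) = (r - 7/2)/(r + 1)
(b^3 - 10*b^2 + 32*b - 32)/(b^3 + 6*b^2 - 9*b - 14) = (b^2 - 8*b + 16)/(b^2 + 8*b + 7)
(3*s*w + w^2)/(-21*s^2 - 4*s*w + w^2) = -w/(7*s - w)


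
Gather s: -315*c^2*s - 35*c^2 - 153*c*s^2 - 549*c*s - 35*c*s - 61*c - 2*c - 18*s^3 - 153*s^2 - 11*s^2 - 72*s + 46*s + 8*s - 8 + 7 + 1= -35*c^2 - 63*c - 18*s^3 + s^2*(-153*c - 164) + s*(-315*c^2 - 584*c - 18)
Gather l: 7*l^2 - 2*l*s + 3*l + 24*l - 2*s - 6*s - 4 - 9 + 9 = 7*l^2 + l*(27 - 2*s) - 8*s - 4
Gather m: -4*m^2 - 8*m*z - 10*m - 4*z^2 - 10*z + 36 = -4*m^2 + m*(-8*z - 10) - 4*z^2 - 10*z + 36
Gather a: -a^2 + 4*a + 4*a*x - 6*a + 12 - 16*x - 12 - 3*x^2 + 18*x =-a^2 + a*(4*x - 2) - 3*x^2 + 2*x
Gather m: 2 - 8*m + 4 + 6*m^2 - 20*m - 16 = 6*m^2 - 28*m - 10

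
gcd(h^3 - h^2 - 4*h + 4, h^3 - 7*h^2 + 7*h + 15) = 1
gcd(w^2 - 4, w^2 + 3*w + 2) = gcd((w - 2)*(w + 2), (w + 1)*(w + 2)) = w + 2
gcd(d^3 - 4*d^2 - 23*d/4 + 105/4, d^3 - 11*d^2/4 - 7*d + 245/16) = d^2 - d - 35/4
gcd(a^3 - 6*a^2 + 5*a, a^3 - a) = a^2 - a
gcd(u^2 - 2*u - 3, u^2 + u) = u + 1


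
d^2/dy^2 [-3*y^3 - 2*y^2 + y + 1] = -18*y - 4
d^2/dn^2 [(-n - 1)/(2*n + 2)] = 0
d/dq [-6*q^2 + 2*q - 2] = 2 - 12*q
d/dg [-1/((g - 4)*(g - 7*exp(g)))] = (g + (1 - 7*exp(g))*(g - 4) - 7*exp(g))/((g - 4)^2*(g - 7*exp(g))^2)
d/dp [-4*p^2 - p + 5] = -8*p - 1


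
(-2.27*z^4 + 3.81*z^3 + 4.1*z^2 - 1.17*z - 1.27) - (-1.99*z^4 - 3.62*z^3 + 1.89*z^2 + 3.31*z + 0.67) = -0.28*z^4 + 7.43*z^3 + 2.21*z^2 - 4.48*z - 1.94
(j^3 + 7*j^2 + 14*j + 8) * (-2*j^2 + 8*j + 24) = -2*j^5 - 6*j^4 + 52*j^3 + 264*j^2 + 400*j + 192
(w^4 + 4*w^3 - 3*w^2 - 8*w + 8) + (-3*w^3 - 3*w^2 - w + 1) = w^4 + w^3 - 6*w^2 - 9*w + 9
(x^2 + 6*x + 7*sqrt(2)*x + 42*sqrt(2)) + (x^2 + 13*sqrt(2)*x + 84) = 2*x^2 + 6*x + 20*sqrt(2)*x + 42*sqrt(2) + 84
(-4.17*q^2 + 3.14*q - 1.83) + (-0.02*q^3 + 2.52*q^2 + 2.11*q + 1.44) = -0.02*q^3 - 1.65*q^2 + 5.25*q - 0.39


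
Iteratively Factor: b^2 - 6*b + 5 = (b - 5)*(b - 1)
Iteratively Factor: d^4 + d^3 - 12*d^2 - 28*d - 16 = (d + 2)*(d^3 - d^2 - 10*d - 8) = (d + 1)*(d + 2)*(d^2 - 2*d - 8) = (d - 4)*(d + 1)*(d + 2)*(d + 2)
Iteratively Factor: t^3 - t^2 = (t)*(t^2 - t) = t^2*(t - 1)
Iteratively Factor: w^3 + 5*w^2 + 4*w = (w + 1)*(w^2 + 4*w) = w*(w + 1)*(w + 4)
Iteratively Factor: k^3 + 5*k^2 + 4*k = (k + 4)*(k^2 + k) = k*(k + 4)*(k + 1)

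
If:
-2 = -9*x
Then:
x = 2/9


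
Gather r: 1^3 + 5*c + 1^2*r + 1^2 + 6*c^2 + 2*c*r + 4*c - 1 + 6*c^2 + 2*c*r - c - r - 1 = 12*c^2 + 4*c*r + 8*c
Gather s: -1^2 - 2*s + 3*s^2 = 3*s^2 - 2*s - 1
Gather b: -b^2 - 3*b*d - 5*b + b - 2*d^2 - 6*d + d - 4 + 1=-b^2 + b*(-3*d - 4) - 2*d^2 - 5*d - 3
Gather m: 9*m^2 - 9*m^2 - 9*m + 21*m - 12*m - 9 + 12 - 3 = 0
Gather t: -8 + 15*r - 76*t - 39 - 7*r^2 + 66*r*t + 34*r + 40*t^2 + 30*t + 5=-7*r^2 + 49*r + 40*t^2 + t*(66*r - 46) - 42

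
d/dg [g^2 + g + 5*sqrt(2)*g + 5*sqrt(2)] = 2*g + 1 + 5*sqrt(2)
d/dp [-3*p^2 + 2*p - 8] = 2 - 6*p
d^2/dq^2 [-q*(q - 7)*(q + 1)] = 12 - 6*q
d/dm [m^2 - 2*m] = 2*m - 2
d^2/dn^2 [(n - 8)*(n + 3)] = 2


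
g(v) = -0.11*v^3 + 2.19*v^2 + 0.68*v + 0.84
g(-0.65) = 1.35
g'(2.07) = 8.33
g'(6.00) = 15.08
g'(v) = -0.33*v^2 + 4.38*v + 0.68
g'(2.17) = 8.63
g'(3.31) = 11.56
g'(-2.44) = -11.97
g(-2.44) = 13.82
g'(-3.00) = -15.43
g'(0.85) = 4.16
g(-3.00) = 21.48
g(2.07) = 10.66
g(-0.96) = 2.30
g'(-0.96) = -3.83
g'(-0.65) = -2.31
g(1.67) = 7.57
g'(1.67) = 7.07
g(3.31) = 23.10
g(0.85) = 2.93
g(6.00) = 60.00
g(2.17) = 11.50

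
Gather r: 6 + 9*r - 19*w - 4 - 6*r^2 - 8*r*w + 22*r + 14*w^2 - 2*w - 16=-6*r^2 + r*(31 - 8*w) + 14*w^2 - 21*w - 14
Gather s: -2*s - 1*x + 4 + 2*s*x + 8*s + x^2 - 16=s*(2*x + 6) + x^2 - x - 12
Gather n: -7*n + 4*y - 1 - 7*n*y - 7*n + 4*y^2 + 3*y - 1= n*(-7*y - 14) + 4*y^2 + 7*y - 2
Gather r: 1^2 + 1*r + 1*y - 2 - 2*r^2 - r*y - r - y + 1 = -2*r^2 - r*y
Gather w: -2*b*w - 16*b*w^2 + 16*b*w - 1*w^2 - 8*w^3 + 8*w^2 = 14*b*w - 8*w^3 + w^2*(7 - 16*b)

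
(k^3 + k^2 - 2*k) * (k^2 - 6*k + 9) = k^5 - 5*k^4 + k^3 + 21*k^2 - 18*k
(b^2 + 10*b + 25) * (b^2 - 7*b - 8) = b^4 + 3*b^3 - 53*b^2 - 255*b - 200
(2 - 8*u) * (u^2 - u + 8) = -8*u^3 + 10*u^2 - 66*u + 16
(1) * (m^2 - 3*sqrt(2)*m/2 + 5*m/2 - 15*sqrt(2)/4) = m^2 - 3*sqrt(2)*m/2 + 5*m/2 - 15*sqrt(2)/4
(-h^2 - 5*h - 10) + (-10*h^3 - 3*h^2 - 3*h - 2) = -10*h^3 - 4*h^2 - 8*h - 12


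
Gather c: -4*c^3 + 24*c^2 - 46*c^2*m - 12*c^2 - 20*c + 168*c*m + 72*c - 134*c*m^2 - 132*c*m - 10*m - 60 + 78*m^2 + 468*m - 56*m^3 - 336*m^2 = -4*c^3 + c^2*(12 - 46*m) + c*(-134*m^2 + 36*m + 52) - 56*m^3 - 258*m^2 + 458*m - 60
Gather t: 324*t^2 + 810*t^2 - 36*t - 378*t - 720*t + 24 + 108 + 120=1134*t^2 - 1134*t + 252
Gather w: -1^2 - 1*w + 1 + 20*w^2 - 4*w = 20*w^2 - 5*w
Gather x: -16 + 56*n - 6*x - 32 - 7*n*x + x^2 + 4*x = 56*n + x^2 + x*(-7*n - 2) - 48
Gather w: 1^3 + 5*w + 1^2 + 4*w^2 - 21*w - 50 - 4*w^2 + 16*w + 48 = 0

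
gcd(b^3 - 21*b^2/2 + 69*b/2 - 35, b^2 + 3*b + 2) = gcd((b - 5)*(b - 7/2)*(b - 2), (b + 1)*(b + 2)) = 1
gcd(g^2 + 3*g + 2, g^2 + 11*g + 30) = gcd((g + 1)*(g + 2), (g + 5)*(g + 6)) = 1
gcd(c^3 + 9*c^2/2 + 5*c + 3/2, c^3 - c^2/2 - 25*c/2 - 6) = c^2 + 7*c/2 + 3/2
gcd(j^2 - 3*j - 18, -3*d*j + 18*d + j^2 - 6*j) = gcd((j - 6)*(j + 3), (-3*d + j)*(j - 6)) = j - 6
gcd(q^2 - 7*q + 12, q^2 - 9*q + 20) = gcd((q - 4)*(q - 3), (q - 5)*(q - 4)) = q - 4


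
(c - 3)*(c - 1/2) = c^2 - 7*c/2 + 3/2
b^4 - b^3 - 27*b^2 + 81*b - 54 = (b - 3)^2*(b - 1)*(b + 6)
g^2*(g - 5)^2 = g^4 - 10*g^3 + 25*g^2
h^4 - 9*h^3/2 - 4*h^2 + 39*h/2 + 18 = (h - 4)*(h - 3)*(h + 1)*(h + 3/2)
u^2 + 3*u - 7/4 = (u - 1/2)*(u + 7/2)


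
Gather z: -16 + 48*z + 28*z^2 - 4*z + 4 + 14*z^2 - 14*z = 42*z^2 + 30*z - 12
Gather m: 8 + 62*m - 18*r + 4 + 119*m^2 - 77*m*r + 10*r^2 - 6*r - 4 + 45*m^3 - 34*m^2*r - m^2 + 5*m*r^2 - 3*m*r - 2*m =45*m^3 + m^2*(118 - 34*r) + m*(5*r^2 - 80*r + 60) + 10*r^2 - 24*r + 8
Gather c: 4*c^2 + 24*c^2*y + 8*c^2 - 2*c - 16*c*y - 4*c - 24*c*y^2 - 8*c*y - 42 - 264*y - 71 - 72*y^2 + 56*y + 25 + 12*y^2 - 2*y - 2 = c^2*(24*y + 12) + c*(-24*y^2 - 24*y - 6) - 60*y^2 - 210*y - 90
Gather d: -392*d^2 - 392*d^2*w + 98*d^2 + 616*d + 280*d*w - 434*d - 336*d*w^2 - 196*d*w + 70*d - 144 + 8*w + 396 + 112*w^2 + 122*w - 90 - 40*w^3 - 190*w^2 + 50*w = d^2*(-392*w - 294) + d*(-336*w^2 + 84*w + 252) - 40*w^3 - 78*w^2 + 180*w + 162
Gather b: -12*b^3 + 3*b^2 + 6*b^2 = -12*b^3 + 9*b^2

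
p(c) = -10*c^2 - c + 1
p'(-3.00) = 59.00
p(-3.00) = -86.00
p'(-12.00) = 239.00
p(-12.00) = -1427.00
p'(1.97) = -40.40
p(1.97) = -39.78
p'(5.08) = -102.60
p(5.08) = -262.14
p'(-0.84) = 15.80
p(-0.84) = -5.22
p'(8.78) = -176.60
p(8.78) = -778.66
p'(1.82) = -37.40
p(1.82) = -33.94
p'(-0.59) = 10.80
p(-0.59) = -1.89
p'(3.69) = -74.80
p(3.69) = -138.85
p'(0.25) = -6.00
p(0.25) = 0.12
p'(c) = -20*c - 1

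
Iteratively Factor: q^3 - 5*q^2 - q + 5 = (q - 5)*(q^2 - 1) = (q - 5)*(q + 1)*(q - 1)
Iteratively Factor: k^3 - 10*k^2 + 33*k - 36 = (k - 4)*(k^2 - 6*k + 9) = (k - 4)*(k - 3)*(k - 3)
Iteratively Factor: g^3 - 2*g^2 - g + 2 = (g - 1)*(g^2 - g - 2) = (g - 2)*(g - 1)*(g + 1)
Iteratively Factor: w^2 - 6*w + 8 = (w - 2)*(w - 4)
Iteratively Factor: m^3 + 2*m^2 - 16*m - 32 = (m + 2)*(m^2 - 16) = (m + 2)*(m + 4)*(m - 4)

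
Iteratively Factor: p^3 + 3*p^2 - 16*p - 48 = (p + 4)*(p^2 - p - 12) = (p + 3)*(p + 4)*(p - 4)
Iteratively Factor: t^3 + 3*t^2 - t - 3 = (t + 3)*(t^2 - 1) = (t - 1)*(t + 3)*(t + 1)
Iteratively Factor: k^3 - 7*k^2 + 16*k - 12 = (k - 2)*(k^2 - 5*k + 6) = (k - 2)^2*(k - 3)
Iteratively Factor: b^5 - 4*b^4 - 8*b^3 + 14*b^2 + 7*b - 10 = (b + 2)*(b^4 - 6*b^3 + 4*b^2 + 6*b - 5) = (b - 1)*(b + 2)*(b^3 - 5*b^2 - b + 5) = (b - 5)*(b - 1)*(b + 2)*(b^2 - 1) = (b - 5)*(b - 1)*(b + 1)*(b + 2)*(b - 1)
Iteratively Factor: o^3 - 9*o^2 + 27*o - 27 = (o - 3)*(o^2 - 6*o + 9) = (o - 3)^2*(o - 3)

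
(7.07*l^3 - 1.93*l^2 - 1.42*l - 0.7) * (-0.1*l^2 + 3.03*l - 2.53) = -0.707*l^5 + 21.6151*l^4 - 23.593*l^3 + 0.6503*l^2 + 1.4716*l + 1.771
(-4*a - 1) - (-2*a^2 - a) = 2*a^2 - 3*a - 1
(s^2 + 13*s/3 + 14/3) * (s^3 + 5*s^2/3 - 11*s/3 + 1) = s^5 + 6*s^4 + 74*s^3/9 - 64*s^2/9 - 115*s/9 + 14/3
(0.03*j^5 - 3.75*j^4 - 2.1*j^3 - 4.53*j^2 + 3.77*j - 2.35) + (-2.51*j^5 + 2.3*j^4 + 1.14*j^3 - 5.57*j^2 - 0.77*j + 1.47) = -2.48*j^5 - 1.45*j^4 - 0.96*j^3 - 10.1*j^2 + 3.0*j - 0.88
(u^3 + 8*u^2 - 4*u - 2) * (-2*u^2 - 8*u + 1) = -2*u^5 - 24*u^4 - 55*u^3 + 44*u^2 + 12*u - 2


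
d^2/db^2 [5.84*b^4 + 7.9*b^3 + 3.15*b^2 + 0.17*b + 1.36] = 70.08*b^2 + 47.4*b + 6.3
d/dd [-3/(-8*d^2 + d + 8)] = 3*(1 - 16*d)/(-8*d^2 + d + 8)^2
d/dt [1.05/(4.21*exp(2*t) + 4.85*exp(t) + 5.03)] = (-8.841*exp(t) - 5.0925)*exp(t)/(4.21*exp(2*t) + 4.85*exp(t) + 5.03)^2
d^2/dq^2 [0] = 0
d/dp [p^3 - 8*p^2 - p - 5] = 3*p^2 - 16*p - 1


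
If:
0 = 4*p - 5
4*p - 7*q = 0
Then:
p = 5/4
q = 5/7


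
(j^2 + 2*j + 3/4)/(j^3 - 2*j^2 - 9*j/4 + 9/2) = (2*j + 1)/(2*j^2 - 7*j + 6)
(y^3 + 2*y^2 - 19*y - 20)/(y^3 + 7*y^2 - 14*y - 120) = (y + 1)/(y + 6)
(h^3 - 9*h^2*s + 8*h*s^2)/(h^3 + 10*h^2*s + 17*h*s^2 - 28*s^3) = h*(h - 8*s)/(h^2 + 11*h*s + 28*s^2)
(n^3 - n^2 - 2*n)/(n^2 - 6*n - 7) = n*(n - 2)/(n - 7)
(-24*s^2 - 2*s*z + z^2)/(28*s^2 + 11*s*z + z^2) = (-6*s + z)/(7*s + z)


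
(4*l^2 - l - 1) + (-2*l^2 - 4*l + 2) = 2*l^2 - 5*l + 1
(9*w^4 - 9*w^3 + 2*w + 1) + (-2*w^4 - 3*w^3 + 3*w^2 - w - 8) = 7*w^4 - 12*w^3 + 3*w^2 + w - 7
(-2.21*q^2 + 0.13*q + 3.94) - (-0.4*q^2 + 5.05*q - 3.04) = -1.81*q^2 - 4.92*q + 6.98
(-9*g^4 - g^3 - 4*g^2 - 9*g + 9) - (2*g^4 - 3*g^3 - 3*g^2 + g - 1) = -11*g^4 + 2*g^3 - g^2 - 10*g + 10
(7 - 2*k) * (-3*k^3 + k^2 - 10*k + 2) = 6*k^4 - 23*k^3 + 27*k^2 - 74*k + 14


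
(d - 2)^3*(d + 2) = d^4 - 4*d^3 + 16*d - 16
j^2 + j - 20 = (j - 4)*(j + 5)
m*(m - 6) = m^2 - 6*m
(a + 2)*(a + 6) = a^2 + 8*a + 12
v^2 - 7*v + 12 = (v - 4)*(v - 3)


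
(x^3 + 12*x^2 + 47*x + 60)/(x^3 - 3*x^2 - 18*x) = (x^2 + 9*x + 20)/(x*(x - 6))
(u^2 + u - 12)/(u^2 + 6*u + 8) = (u - 3)/(u + 2)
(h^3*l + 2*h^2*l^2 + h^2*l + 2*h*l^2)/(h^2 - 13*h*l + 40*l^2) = h*l*(h^2 + 2*h*l + h + 2*l)/(h^2 - 13*h*l + 40*l^2)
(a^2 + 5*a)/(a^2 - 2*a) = (a + 5)/(a - 2)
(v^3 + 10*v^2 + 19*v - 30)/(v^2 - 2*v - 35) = (v^2 + 5*v - 6)/(v - 7)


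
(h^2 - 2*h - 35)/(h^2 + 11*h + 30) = (h - 7)/(h + 6)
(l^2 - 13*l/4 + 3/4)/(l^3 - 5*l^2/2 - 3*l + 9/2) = (4*l - 1)/(2*(2*l^2 + l - 3))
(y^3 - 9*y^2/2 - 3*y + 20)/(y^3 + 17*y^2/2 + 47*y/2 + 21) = (2*y^2 - 13*y + 20)/(2*y^2 + 13*y + 21)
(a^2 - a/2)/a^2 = (a - 1/2)/a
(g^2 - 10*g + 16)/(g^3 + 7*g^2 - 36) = (g - 8)/(g^2 + 9*g + 18)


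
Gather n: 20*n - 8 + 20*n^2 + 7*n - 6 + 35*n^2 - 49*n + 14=55*n^2 - 22*n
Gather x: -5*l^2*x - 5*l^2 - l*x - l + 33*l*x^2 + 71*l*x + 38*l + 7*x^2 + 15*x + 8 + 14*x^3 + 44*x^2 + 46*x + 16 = -5*l^2 + 37*l + 14*x^3 + x^2*(33*l + 51) + x*(-5*l^2 + 70*l + 61) + 24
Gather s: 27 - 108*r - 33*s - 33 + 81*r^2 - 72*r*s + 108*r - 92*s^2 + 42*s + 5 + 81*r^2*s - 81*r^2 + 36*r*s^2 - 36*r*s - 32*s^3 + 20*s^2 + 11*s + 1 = -32*s^3 + s^2*(36*r - 72) + s*(81*r^2 - 108*r + 20)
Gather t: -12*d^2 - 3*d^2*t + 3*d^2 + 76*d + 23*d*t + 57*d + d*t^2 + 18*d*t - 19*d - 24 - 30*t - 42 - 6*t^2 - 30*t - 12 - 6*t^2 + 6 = -9*d^2 + 114*d + t^2*(d - 12) + t*(-3*d^2 + 41*d - 60) - 72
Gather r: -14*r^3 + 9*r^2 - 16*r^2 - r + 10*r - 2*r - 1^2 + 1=-14*r^3 - 7*r^2 + 7*r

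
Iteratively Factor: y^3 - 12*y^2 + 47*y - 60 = (y - 5)*(y^2 - 7*y + 12) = (y - 5)*(y - 3)*(y - 4)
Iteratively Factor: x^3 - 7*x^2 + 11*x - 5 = (x - 5)*(x^2 - 2*x + 1) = (x - 5)*(x - 1)*(x - 1)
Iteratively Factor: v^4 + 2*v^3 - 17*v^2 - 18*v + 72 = (v - 3)*(v^3 + 5*v^2 - 2*v - 24) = (v - 3)*(v + 4)*(v^2 + v - 6) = (v - 3)*(v - 2)*(v + 4)*(v + 3)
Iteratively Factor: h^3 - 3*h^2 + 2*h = (h - 1)*(h^2 - 2*h) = h*(h - 1)*(h - 2)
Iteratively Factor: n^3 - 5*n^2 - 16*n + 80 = (n - 5)*(n^2 - 16) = (n - 5)*(n + 4)*(n - 4)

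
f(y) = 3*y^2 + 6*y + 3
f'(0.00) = 6.00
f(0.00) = 3.00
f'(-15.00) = -84.00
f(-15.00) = 588.00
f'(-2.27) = -7.62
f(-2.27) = 4.84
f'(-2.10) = -6.60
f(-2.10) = 3.63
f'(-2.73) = -10.38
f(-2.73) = 8.98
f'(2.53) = 21.18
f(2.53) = 37.38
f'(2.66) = 21.96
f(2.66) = 40.19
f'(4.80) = 34.80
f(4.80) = 100.92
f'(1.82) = 16.92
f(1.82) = 23.86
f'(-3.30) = -13.80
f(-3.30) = 15.87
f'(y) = 6*y + 6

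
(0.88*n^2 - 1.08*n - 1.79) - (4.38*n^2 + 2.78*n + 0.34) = -3.5*n^2 - 3.86*n - 2.13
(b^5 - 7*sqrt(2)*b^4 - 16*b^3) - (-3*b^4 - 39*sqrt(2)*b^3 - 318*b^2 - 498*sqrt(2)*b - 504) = b^5 - 7*sqrt(2)*b^4 + 3*b^4 - 16*b^3 + 39*sqrt(2)*b^3 + 318*b^2 + 498*sqrt(2)*b + 504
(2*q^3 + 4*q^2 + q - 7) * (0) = 0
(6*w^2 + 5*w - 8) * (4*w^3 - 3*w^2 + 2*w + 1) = 24*w^5 + 2*w^4 - 35*w^3 + 40*w^2 - 11*w - 8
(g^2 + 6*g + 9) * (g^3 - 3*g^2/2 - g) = g^5 + 9*g^4/2 - g^3 - 39*g^2/2 - 9*g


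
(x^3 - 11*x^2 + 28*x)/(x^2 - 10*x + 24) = x*(x - 7)/(x - 6)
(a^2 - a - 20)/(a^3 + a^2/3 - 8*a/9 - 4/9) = 9*(a^2 - a - 20)/(9*a^3 + 3*a^2 - 8*a - 4)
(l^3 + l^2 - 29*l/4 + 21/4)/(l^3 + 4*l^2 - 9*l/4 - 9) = (2*l^2 + 5*l - 7)/(2*l^2 + 11*l + 12)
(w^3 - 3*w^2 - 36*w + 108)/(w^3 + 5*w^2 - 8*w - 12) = (w^2 - 9*w + 18)/(w^2 - w - 2)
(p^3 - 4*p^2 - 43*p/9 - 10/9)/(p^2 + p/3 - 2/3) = (9*p^3 - 36*p^2 - 43*p - 10)/(3*(3*p^2 + p - 2))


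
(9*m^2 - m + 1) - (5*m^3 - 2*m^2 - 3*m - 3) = -5*m^3 + 11*m^2 + 2*m + 4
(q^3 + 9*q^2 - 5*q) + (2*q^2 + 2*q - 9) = q^3 + 11*q^2 - 3*q - 9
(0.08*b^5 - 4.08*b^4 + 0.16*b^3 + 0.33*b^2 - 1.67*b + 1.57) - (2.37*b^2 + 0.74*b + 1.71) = 0.08*b^5 - 4.08*b^4 + 0.16*b^3 - 2.04*b^2 - 2.41*b - 0.14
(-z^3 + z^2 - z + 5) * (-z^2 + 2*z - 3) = z^5 - 3*z^4 + 6*z^3 - 10*z^2 + 13*z - 15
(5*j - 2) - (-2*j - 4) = 7*j + 2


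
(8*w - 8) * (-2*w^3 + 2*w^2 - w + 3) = -16*w^4 + 32*w^3 - 24*w^2 + 32*w - 24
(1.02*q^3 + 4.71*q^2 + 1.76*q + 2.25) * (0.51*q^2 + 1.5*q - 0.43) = 0.5202*q^5 + 3.9321*q^4 + 7.524*q^3 + 1.7622*q^2 + 2.6182*q - 0.9675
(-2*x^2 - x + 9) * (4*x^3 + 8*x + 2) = -8*x^5 - 4*x^4 + 20*x^3 - 12*x^2 + 70*x + 18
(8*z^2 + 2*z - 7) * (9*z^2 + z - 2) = 72*z^4 + 26*z^3 - 77*z^2 - 11*z + 14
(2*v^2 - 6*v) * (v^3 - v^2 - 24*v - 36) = 2*v^5 - 8*v^4 - 42*v^3 + 72*v^2 + 216*v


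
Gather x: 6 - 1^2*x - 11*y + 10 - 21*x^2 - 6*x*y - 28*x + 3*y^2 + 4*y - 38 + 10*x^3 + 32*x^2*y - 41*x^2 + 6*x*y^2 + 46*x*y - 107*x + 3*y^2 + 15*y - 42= 10*x^3 + x^2*(32*y - 62) + x*(6*y^2 + 40*y - 136) + 6*y^2 + 8*y - 64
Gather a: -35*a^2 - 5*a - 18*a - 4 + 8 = -35*a^2 - 23*a + 4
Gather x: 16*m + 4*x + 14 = 16*m + 4*x + 14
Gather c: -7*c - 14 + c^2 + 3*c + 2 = c^2 - 4*c - 12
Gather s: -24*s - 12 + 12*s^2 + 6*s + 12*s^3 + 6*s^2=12*s^3 + 18*s^2 - 18*s - 12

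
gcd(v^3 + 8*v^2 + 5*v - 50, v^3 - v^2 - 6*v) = 1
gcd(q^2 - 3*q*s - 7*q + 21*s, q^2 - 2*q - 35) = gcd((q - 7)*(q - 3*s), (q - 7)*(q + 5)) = q - 7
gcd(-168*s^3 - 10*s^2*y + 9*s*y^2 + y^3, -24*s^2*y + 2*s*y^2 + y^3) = -24*s^2 + 2*s*y + y^2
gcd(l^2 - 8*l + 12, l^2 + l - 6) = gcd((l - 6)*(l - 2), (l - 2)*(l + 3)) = l - 2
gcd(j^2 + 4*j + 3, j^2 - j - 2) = j + 1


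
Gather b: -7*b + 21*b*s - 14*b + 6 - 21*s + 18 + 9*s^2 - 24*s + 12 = b*(21*s - 21) + 9*s^2 - 45*s + 36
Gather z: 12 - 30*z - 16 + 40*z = 10*z - 4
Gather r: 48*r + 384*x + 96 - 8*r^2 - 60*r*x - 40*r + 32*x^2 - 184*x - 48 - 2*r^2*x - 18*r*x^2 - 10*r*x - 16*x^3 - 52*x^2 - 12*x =r^2*(-2*x - 8) + r*(-18*x^2 - 70*x + 8) - 16*x^3 - 20*x^2 + 188*x + 48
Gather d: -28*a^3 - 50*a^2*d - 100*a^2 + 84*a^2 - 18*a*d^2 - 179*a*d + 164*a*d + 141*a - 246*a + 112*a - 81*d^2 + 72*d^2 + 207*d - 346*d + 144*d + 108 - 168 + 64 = -28*a^3 - 16*a^2 + 7*a + d^2*(-18*a - 9) + d*(-50*a^2 - 15*a + 5) + 4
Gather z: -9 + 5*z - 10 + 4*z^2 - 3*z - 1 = 4*z^2 + 2*z - 20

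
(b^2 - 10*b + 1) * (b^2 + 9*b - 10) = b^4 - b^3 - 99*b^2 + 109*b - 10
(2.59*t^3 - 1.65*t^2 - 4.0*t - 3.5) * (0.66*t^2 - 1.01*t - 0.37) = 1.7094*t^5 - 3.7049*t^4 - 1.9318*t^3 + 2.3405*t^2 + 5.015*t + 1.295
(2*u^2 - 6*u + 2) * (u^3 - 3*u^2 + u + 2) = 2*u^5 - 12*u^4 + 22*u^3 - 8*u^2 - 10*u + 4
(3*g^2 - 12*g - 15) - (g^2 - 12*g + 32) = 2*g^2 - 47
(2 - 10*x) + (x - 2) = -9*x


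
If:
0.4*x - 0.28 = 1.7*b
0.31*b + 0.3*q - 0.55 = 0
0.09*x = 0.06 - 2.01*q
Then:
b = 2.18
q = -0.42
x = 9.95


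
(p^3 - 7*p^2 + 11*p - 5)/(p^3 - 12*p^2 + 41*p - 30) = (p - 1)/(p - 6)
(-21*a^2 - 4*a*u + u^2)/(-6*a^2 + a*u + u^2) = (-7*a + u)/(-2*a + u)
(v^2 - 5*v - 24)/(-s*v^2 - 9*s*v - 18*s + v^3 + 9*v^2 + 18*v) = (8 - v)/(s*v + 6*s - v^2 - 6*v)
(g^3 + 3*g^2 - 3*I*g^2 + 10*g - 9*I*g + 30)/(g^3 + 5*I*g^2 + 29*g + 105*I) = (g^2 + g*(3 + 2*I) + 6*I)/(g^2 + 10*I*g - 21)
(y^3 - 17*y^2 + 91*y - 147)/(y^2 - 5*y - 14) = (y^2 - 10*y + 21)/(y + 2)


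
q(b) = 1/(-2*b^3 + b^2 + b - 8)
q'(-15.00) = 0.00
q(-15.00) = 0.00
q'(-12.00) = 0.00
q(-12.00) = 0.00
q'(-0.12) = -0.01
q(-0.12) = -0.12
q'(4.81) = 0.00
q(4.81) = -0.00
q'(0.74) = 0.01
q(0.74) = -0.13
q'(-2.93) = 0.02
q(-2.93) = 0.02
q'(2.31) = 0.04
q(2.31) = -0.04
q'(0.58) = -0.00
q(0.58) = -0.13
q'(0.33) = -0.02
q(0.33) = -0.13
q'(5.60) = 0.00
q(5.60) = -0.00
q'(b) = (6*b^2 - 2*b - 1)/(-2*b^3 + b^2 + b - 8)^2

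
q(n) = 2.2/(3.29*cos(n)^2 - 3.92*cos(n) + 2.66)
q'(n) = 2.2*(6.58*sin(n)*cos(n) - 3.92*sin(n))/(3.29*cos(n)^2 - 3.92*cos(n) + 2.66)^2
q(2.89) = 0.23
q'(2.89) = -0.06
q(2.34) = 0.32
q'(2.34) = -0.28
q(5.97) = 1.15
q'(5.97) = -0.44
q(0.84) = 1.46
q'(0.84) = 0.34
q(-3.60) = 0.25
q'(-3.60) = -0.12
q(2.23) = 0.35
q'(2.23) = -0.35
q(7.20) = 1.47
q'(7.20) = 0.06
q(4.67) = 0.78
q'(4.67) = 1.15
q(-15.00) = 0.29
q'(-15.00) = 0.22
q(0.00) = 1.08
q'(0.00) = 0.00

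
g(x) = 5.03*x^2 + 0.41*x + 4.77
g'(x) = 10.06*x + 0.41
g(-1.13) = 10.73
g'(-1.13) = -10.96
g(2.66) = 41.45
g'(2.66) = 27.17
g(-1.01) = 9.49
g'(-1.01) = -9.75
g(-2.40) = 32.76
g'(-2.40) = -23.73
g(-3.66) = 70.65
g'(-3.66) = -36.41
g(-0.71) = 7.01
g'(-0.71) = -6.73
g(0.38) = 5.65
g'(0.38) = 4.23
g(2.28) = 31.85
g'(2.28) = 23.35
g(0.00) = 4.77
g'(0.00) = 0.41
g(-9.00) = 408.51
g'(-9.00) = -90.13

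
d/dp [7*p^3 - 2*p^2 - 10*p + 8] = 21*p^2 - 4*p - 10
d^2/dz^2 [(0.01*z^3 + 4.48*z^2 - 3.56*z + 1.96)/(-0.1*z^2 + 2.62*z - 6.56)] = (1.0842021724855e-19*z^5 - 2.400488*z^3 + 18.546912*z^2 - 13.513056*z - 287.54512)/(0.001*z^6 - 0.0786*z^5 + 2.25612*z^4 - 28.297048*z^3 + 148.001472*z^2 - 338.244096*z + 282.300416)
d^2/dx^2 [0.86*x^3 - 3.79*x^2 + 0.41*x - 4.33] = 5.16*x - 7.58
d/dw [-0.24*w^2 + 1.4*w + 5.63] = 1.4 - 0.48*w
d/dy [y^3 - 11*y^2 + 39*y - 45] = 3*y^2 - 22*y + 39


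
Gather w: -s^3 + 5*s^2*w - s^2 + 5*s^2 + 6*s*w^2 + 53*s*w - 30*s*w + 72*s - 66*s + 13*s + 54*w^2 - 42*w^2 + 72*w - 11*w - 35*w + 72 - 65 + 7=-s^3 + 4*s^2 + 19*s + w^2*(6*s + 12) + w*(5*s^2 + 23*s + 26) + 14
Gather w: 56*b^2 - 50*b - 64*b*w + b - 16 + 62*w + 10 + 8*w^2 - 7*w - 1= 56*b^2 - 49*b + 8*w^2 + w*(55 - 64*b) - 7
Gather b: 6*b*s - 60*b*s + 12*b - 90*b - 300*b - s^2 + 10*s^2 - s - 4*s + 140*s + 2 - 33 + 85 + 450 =b*(-54*s - 378) + 9*s^2 + 135*s + 504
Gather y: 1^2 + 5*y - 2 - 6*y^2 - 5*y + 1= -6*y^2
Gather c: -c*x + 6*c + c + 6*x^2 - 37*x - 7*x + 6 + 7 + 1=c*(7 - x) + 6*x^2 - 44*x + 14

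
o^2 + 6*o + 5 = (o + 1)*(o + 5)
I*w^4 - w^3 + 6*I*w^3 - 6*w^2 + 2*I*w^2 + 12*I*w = w*(w + 6)*(w + 2*I)*(I*w + 1)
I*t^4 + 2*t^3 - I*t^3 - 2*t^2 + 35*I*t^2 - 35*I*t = t*(t - 7*I)*(t + 5*I)*(I*t - I)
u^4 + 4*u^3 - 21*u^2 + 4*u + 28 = (u - 2)^2*(u + 1)*(u + 7)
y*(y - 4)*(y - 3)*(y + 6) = y^4 - y^3 - 30*y^2 + 72*y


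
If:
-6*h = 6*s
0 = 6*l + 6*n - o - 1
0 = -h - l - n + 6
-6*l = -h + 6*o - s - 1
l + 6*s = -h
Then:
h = 209/6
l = 1045/6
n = -203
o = -174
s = -209/6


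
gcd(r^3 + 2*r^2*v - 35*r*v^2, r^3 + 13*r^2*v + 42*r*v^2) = r^2 + 7*r*v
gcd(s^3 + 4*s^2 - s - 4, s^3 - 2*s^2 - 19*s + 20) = s^2 + 3*s - 4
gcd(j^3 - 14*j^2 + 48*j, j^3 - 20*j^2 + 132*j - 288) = j^2 - 14*j + 48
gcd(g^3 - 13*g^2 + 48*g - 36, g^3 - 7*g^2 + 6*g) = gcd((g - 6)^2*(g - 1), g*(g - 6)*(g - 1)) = g^2 - 7*g + 6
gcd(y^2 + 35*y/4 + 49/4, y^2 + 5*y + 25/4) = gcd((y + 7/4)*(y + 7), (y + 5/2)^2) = 1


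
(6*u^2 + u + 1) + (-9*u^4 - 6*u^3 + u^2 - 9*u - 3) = -9*u^4 - 6*u^3 + 7*u^2 - 8*u - 2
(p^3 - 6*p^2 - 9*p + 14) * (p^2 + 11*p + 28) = p^5 + 5*p^4 - 47*p^3 - 253*p^2 - 98*p + 392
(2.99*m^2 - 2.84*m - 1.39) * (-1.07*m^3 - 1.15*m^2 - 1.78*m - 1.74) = -3.1993*m^5 - 0.3997*m^4 - 0.568900000000001*m^3 + 1.4511*m^2 + 7.4158*m + 2.4186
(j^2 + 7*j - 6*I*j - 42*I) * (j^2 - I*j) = j^4 + 7*j^3 - 7*I*j^3 - 6*j^2 - 49*I*j^2 - 42*j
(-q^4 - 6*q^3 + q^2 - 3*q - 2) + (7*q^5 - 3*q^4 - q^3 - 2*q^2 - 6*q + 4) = 7*q^5 - 4*q^4 - 7*q^3 - q^2 - 9*q + 2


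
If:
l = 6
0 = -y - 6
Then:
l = 6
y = -6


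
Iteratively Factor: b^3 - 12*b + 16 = (b + 4)*(b^2 - 4*b + 4) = (b - 2)*(b + 4)*(b - 2)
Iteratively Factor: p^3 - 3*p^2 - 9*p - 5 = (p + 1)*(p^2 - 4*p - 5) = (p - 5)*(p + 1)*(p + 1)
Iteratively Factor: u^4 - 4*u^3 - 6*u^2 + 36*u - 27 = (u - 3)*(u^3 - u^2 - 9*u + 9) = (u - 3)^2*(u^2 + 2*u - 3) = (u - 3)^2*(u - 1)*(u + 3)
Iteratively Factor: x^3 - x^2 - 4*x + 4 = (x + 2)*(x^2 - 3*x + 2) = (x - 2)*(x + 2)*(x - 1)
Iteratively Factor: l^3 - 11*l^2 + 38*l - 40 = (l - 2)*(l^2 - 9*l + 20) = (l - 5)*(l - 2)*(l - 4)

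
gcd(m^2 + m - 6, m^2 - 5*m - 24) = m + 3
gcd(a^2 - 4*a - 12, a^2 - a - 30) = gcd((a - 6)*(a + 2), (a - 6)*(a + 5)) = a - 6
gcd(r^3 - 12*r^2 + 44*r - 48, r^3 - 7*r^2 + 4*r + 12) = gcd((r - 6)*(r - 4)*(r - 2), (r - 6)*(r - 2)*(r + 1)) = r^2 - 8*r + 12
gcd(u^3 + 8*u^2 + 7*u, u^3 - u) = u^2 + u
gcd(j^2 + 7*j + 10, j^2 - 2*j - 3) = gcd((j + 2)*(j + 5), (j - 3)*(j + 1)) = 1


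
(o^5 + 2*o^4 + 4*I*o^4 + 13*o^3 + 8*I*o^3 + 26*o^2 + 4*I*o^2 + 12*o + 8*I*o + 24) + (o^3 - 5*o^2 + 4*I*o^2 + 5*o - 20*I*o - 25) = o^5 + 2*o^4 + 4*I*o^4 + 14*o^3 + 8*I*o^3 + 21*o^2 + 8*I*o^2 + 17*o - 12*I*o - 1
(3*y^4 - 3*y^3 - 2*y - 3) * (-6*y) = -18*y^5 + 18*y^4 + 12*y^2 + 18*y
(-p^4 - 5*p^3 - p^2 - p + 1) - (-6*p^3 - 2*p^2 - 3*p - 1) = -p^4 + p^3 + p^2 + 2*p + 2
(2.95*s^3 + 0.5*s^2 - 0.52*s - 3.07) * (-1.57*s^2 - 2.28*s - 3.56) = -4.6315*s^5 - 7.511*s^4 - 10.8256*s^3 + 4.2255*s^2 + 8.8508*s + 10.9292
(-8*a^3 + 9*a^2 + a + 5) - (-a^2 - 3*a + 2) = -8*a^3 + 10*a^2 + 4*a + 3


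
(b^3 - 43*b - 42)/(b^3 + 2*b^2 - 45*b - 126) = (b + 1)/(b + 3)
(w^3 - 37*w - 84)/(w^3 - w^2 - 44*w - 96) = (w - 7)/(w - 8)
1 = 1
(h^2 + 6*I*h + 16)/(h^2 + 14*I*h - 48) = (h - 2*I)/(h + 6*I)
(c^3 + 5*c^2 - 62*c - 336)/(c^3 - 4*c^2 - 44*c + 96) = (c + 7)/(c - 2)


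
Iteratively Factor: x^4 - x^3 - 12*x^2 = (x)*(x^3 - x^2 - 12*x) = x*(x - 4)*(x^2 + 3*x) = x*(x - 4)*(x + 3)*(x)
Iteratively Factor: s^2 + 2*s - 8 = (s + 4)*(s - 2)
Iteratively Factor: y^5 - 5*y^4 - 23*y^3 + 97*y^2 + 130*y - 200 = (y - 5)*(y^4 - 23*y^2 - 18*y + 40) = (y - 5)*(y - 1)*(y^3 + y^2 - 22*y - 40) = (y - 5)*(y - 1)*(y + 4)*(y^2 - 3*y - 10) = (y - 5)*(y - 1)*(y + 2)*(y + 4)*(y - 5)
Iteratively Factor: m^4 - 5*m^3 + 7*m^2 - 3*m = (m)*(m^3 - 5*m^2 + 7*m - 3) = m*(m - 3)*(m^2 - 2*m + 1) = m*(m - 3)*(m - 1)*(m - 1)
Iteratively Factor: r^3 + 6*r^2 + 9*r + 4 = (r + 1)*(r^2 + 5*r + 4) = (r + 1)^2*(r + 4)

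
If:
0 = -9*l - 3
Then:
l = -1/3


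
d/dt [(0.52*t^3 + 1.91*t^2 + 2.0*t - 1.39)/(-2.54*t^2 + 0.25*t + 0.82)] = (-1.3208*t^4 + 0.26*t^3 + 6.8367*t^2 - 3.9288*t + 1.9875)/(6.4516*t^4 - 1.27*t^3 - 4.1031*t^2 + 0.41*t + 0.6724)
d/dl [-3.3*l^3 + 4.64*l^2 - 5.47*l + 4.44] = -9.9*l^2 + 9.28*l - 5.47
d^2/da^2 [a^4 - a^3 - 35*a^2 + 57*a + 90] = 12*a^2 - 6*a - 70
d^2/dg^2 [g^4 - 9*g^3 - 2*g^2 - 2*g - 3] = 12*g^2 - 54*g - 4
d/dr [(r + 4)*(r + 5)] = 2*r + 9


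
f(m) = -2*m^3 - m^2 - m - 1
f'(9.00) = -505.00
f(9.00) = -1549.00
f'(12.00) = -889.00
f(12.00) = -3613.00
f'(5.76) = -211.59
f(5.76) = -422.14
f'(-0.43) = -1.25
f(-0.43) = -0.60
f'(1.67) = -21.07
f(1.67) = -14.77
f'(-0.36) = -1.06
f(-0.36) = -0.68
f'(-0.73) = -2.74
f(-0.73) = -0.02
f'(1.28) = -13.39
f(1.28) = -8.11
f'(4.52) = -132.62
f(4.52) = -210.64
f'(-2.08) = -22.80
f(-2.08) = 14.75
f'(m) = -6*m^2 - 2*m - 1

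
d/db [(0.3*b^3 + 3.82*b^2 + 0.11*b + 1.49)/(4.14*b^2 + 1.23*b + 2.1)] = (1.242*b^4 + 0.738*b^3 + 6.1332*b^2 + 3.7068*b - 1.6017)/(17.1396*b^4 + 10.1844*b^3 + 18.9009*b^2 + 5.166*b + 4.41)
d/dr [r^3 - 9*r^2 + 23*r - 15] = 3*r^2 - 18*r + 23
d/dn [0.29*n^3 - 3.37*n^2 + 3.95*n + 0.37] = 0.87*n^2 - 6.74*n + 3.95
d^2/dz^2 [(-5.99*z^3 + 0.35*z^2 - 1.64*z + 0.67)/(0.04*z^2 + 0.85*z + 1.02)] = (1.38777878078145e-17*z^5 - 4.44089209850063e-16*z^4 - 8.195814*z^3 - 31.239228*z^2 - 36.853824*z + 4.485518)/(6.4e-5*z^6 + 0.00408*z^5 + 0.091596*z^4 + 0.822205*z^3 + 2.335698*z^2 + 2.65302*z + 1.061208)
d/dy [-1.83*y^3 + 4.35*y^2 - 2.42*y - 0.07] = -5.49*y^2 + 8.7*y - 2.42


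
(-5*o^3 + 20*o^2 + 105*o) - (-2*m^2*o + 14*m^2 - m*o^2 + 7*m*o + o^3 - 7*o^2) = 2*m^2*o - 14*m^2 + m*o^2 - 7*m*o - 6*o^3 + 27*o^2 + 105*o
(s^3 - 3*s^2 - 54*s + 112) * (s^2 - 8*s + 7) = s^5 - 11*s^4 - 23*s^3 + 523*s^2 - 1274*s + 784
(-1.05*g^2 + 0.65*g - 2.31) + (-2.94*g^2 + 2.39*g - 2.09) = -3.99*g^2 + 3.04*g - 4.4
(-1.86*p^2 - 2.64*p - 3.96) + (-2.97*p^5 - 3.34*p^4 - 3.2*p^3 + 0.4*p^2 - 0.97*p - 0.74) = -2.97*p^5 - 3.34*p^4 - 3.2*p^3 - 1.46*p^2 - 3.61*p - 4.7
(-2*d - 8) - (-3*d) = d - 8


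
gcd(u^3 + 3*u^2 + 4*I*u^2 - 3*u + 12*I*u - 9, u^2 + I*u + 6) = u + 3*I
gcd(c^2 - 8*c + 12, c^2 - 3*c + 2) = c - 2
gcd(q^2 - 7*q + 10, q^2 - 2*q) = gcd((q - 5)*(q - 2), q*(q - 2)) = q - 2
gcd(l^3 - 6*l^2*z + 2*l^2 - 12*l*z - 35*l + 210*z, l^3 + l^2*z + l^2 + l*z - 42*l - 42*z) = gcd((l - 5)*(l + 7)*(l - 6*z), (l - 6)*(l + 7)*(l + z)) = l + 7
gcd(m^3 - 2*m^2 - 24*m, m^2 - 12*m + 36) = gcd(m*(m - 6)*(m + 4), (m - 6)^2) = m - 6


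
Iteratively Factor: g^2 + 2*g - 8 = (g - 2)*(g + 4)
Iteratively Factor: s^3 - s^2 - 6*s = (s - 3)*(s^2 + 2*s) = (s - 3)*(s + 2)*(s)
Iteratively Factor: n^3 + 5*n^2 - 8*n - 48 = (n + 4)*(n^2 + n - 12) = (n + 4)^2*(n - 3)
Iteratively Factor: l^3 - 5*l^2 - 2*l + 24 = (l - 3)*(l^2 - 2*l - 8) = (l - 3)*(l + 2)*(l - 4)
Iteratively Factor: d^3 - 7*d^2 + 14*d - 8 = (d - 4)*(d^2 - 3*d + 2) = (d - 4)*(d - 1)*(d - 2)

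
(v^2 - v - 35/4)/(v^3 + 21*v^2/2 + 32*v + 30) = (v - 7/2)/(v^2 + 8*v + 12)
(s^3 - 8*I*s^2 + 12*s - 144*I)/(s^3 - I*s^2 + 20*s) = (s^2 - 12*I*s - 36)/(s*(s - 5*I))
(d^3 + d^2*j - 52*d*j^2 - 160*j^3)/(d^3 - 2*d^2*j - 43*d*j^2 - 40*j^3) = (d + 4*j)/(d + j)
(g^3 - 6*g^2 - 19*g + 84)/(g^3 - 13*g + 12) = (g - 7)/(g - 1)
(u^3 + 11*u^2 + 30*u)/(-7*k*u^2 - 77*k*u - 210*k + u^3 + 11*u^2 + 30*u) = u/(-7*k + u)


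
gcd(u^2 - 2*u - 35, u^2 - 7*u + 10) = 1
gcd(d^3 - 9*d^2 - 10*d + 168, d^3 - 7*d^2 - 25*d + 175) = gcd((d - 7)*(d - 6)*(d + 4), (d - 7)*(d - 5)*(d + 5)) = d - 7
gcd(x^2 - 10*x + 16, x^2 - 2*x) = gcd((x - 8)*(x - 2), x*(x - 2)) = x - 2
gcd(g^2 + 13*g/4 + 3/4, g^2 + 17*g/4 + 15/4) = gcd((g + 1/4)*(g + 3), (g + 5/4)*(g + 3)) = g + 3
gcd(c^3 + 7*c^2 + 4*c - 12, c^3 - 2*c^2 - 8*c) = c + 2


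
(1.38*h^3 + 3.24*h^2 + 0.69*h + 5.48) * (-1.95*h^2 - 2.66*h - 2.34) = -2.691*h^5 - 9.9888*h^4 - 13.1931*h^3 - 20.103*h^2 - 16.1914*h - 12.8232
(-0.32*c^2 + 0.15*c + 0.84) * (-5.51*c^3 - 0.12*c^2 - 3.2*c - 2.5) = 1.7632*c^5 - 0.7881*c^4 - 3.6224*c^3 + 0.2192*c^2 - 3.063*c - 2.1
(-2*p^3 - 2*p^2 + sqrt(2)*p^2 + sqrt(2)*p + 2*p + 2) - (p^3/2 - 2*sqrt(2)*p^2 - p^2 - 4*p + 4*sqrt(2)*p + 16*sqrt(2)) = -5*p^3/2 - p^2 + 3*sqrt(2)*p^2 - 3*sqrt(2)*p + 6*p - 16*sqrt(2) + 2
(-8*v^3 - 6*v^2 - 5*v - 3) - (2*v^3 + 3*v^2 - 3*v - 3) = -10*v^3 - 9*v^2 - 2*v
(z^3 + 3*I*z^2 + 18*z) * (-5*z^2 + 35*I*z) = -5*z^5 + 20*I*z^4 - 195*z^3 + 630*I*z^2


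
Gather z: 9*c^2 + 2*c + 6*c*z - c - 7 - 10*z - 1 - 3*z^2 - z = 9*c^2 + c - 3*z^2 + z*(6*c - 11) - 8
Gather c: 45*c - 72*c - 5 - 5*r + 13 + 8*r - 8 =-27*c + 3*r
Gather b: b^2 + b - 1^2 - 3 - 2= b^2 + b - 6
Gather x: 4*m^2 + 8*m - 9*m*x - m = 4*m^2 - 9*m*x + 7*m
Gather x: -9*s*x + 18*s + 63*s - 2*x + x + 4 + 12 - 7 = 81*s + x*(-9*s - 1) + 9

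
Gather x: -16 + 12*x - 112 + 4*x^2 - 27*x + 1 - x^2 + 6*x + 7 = 3*x^2 - 9*x - 120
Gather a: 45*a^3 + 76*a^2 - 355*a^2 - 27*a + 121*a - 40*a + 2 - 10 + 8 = 45*a^3 - 279*a^2 + 54*a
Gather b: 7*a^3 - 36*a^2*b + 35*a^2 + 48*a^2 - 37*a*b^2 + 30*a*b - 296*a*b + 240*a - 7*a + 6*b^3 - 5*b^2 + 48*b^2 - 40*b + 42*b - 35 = 7*a^3 + 83*a^2 + 233*a + 6*b^3 + b^2*(43 - 37*a) + b*(-36*a^2 - 266*a + 2) - 35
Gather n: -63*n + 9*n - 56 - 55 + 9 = -54*n - 102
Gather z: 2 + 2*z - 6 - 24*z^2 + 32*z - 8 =-24*z^2 + 34*z - 12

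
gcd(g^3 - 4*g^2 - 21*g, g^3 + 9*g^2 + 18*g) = g^2 + 3*g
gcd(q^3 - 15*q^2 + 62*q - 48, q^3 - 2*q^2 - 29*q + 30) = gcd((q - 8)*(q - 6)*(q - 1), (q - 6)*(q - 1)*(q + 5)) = q^2 - 7*q + 6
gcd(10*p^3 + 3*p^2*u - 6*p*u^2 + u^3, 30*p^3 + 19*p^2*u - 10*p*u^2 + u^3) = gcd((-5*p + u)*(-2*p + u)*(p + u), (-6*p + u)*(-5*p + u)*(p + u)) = 5*p^2 + 4*p*u - u^2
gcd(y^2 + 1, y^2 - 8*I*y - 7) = y - I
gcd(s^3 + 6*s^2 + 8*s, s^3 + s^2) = s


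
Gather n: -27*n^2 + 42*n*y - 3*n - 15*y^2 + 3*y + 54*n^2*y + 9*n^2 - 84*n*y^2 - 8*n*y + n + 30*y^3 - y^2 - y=n^2*(54*y - 18) + n*(-84*y^2 + 34*y - 2) + 30*y^3 - 16*y^2 + 2*y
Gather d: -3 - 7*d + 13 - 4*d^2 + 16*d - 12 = -4*d^2 + 9*d - 2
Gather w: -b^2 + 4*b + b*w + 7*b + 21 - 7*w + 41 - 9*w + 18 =-b^2 + 11*b + w*(b - 16) + 80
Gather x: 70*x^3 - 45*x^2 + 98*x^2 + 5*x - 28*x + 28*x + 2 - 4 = 70*x^3 + 53*x^2 + 5*x - 2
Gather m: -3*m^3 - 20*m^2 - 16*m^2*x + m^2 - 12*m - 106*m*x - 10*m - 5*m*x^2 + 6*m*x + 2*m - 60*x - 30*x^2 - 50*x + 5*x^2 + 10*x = -3*m^3 + m^2*(-16*x - 19) + m*(-5*x^2 - 100*x - 20) - 25*x^2 - 100*x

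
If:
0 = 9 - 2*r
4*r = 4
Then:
No Solution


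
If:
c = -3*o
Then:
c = -3*o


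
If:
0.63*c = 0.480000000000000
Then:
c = 0.76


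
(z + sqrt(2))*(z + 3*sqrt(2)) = z^2 + 4*sqrt(2)*z + 6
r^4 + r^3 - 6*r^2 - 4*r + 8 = (r - 2)*(r - 1)*(r + 2)^2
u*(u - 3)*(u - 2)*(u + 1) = u^4 - 4*u^3 + u^2 + 6*u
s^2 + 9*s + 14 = (s + 2)*(s + 7)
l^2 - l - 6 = (l - 3)*(l + 2)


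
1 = 1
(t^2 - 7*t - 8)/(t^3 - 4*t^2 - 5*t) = (t - 8)/(t*(t - 5))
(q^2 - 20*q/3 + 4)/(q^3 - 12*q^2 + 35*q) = (q^2 - 20*q/3 + 4)/(q*(q^2 - 12*q + 35))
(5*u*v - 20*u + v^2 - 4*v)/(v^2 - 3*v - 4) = (5*u + v)/(v + 1)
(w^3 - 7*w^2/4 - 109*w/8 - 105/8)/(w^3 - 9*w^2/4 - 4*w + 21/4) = (2*w^2 - 7*w - 15)/(2*(w^2 - 4*w + 3))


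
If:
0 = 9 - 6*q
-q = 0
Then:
No Solution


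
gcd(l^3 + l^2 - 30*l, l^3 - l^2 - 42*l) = l^2 + 6*l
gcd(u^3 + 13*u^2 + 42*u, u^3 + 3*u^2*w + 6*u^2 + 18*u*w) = u^2 + 6*u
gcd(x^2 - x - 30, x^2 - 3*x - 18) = x - 6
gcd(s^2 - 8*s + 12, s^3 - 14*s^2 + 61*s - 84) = 1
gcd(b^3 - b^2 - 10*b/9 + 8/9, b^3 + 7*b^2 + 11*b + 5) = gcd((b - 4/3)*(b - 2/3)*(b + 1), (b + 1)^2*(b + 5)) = b + 1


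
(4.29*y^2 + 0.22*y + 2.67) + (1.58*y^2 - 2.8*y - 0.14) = 5.87*y^2 - 2.58*y + 2.53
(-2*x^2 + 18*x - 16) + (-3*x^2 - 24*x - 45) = -5*x^2 - 6*x - 61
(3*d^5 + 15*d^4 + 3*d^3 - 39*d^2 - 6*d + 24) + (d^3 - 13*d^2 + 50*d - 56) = 3*d^5 + 15*d^4 + 4*d^3 - 52*d^2 + 44*d - 32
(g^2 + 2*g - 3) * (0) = 0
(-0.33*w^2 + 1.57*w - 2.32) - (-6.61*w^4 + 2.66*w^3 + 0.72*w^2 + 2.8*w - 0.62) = 6.61*w^4 - 2.66*w^3 - 1.05*w^2 - 1.23*w - 1.7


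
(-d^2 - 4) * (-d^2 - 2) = d^4 + 6*d^2 + 8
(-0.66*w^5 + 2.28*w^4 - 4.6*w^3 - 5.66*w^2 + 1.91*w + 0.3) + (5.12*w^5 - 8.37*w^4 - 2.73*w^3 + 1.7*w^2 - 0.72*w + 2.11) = 4.46*w^5 - 6.09*w^4 - 7.33*w^3 - 3.96*w^2 + 1.19*w + 2.41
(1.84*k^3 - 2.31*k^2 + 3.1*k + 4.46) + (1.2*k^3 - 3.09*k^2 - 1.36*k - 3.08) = 3.04*k^3 - 5.4*k^2 + 1.74*k + 1.38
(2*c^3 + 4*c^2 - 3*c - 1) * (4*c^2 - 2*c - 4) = 8*c^5 + 12*c^4 - 28*c^3 - 14*c^2 + 14*c + 4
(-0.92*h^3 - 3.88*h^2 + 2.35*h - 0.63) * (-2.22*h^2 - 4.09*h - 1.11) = 2.0424*h^5 + 12.3764*h^4 + 11.6734*h^3 - 3.9061*h^2 - 0.0318000000000005*h + 0.6993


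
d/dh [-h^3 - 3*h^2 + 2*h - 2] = -3*h^2 - 6*h + 2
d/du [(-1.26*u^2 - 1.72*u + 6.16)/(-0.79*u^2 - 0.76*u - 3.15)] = (-0.4012*u^2 + 17.6708*u + 10.0996)/(0.6241*u^4 + 1.2008*u^3 + 5.5546*u^2 + 4.788*u + 9.9225)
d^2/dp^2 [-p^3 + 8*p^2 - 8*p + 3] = 16 - 6*p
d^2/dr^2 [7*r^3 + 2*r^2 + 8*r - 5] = 42*r + 4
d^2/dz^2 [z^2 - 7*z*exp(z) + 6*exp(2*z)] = -7*z*exp(z) + 24*exp(2*z) - 14*exp(z) + 2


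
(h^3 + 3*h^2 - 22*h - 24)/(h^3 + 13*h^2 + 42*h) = (h^2 - 3*h - 4)/(h*(h + 7))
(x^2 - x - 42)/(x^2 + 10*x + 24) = (x - 7)/(x + 4)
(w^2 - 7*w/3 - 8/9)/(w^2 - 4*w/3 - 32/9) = (3*w + 1)/(3*w + 4)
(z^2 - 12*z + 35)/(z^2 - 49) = (z - 5)/(z + 7)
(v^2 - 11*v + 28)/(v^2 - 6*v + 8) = (v - 7)/(v - 2)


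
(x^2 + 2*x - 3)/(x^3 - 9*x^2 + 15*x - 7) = (x + 3)/(x^2 - 8*x + 7)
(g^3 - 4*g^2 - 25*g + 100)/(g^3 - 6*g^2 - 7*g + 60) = (g + 5)/(g + 3)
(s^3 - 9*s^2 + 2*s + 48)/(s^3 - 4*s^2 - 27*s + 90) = (s^2 - 6*s - 16)/(s^2 - s - 30)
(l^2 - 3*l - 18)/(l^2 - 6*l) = (l + 3)/l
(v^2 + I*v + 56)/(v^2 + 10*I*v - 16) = (v - 7*I)/(v + 2*I)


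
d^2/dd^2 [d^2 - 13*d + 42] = 2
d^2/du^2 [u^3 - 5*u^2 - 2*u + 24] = 6*u - 10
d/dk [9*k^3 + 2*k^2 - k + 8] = 27*k^2 + 4*k - 1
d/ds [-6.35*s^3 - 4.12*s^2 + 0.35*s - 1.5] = -19.05*s^2 - 8.24*s + 0.35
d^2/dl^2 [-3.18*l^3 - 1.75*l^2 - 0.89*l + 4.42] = -19.08*l - 3.5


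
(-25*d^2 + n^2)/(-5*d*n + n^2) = (5*d + n)/n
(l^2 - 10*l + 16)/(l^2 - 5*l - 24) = (l - 2)/(l + 3)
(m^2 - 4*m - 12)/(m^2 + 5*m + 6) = (m - 6)/(m + 3)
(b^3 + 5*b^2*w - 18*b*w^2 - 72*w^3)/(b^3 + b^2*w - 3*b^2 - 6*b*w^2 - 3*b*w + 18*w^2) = (-b^2 - 2*b*w + 24*w^2)/(-b^2 + 2*b*w + 3*b - 6*w)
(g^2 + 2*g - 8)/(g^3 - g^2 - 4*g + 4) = (g + 4)/(g^2 + g - 2)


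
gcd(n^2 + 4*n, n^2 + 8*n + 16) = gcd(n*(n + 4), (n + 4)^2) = n + 4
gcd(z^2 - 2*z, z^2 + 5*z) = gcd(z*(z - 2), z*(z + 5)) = z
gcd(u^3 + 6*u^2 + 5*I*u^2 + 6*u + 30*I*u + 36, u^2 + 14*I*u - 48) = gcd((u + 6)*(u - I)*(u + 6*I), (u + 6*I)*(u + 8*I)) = u + 6*I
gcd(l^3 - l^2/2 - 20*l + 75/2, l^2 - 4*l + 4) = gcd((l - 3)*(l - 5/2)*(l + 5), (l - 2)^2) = 1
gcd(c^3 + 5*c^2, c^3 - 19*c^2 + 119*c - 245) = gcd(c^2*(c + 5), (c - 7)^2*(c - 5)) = 1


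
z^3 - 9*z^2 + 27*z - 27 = (z - 3)^3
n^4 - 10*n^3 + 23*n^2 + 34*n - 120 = (n - 5)*(n - 4)*(n - 3)*(n + 2)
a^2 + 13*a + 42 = (a + 6)*(a + 7)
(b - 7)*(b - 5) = b^2 - 12*b + 35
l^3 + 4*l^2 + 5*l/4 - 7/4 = (l - 1/2)*(l + 1)*(l + 7/2)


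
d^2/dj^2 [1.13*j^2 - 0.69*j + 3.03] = 2.26000000000000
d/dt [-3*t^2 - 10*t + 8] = -6*t - 10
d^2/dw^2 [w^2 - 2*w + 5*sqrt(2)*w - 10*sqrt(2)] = 2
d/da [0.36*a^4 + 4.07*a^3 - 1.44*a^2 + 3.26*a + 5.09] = 1.44*a^3 + 12.21*a^2 - 2.88*a + 3.26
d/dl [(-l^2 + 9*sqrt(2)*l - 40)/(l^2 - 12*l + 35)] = (-9*sqrt(2)*l^2 + 12*l^2 + 10*l - 480 + 315*sqrt(2))/(l^4 - 24*l^3 + 214*l^2 - 840*l + 1225)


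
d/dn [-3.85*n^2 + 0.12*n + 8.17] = 0.12 - 7.7*n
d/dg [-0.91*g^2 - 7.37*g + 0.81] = -1.82*g - 7.37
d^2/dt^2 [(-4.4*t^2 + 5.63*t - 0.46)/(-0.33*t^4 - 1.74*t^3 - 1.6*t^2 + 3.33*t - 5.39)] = (2.87496*t^8 + 7.80159599999998*t^7 - 28.725576*t^6 - 54.1622879999999*t^5 - 144.94401*t^4 - 406.153768*t^3 + 387.1998*t^2 + 250.728504*t + 55.823826)/(0.035937*t^12 + 0.568458*t^11 + 3.520044*t^10 + 9.692433*t^9 + 7.355277*t^8 - 8.862336*t^7 + 25.481503*t^6 + 86.805792*t^5 - 64.000929*t^4 - 57.581595*t^3 + 318.757593*t^2 - 290.230479*t + 156.590819)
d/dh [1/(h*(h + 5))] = (-2*h - 5)/(h^2*(h^2 + 10*h + 25))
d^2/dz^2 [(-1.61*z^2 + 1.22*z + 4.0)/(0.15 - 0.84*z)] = -5.87979/(0.592704*z^3 - 0.31752*z^2 + 0.0567*z - 0.003375)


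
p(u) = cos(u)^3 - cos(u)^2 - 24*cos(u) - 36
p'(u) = -3*sin(u)*cos(u)^2 + 2*sin(u)*cos(u) + 24*sin(u)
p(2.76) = -15.39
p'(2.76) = 7.28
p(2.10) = -24.27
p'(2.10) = 19.19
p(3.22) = -14.06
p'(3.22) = -1.49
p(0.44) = -57.79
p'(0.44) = 9.95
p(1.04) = -48.28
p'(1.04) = 20.91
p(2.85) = -14.81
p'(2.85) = 5.56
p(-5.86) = -57.96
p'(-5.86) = 9.58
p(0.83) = -52.35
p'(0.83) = 17.70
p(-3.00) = -14.19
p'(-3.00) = -2.69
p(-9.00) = -15.72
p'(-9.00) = -8.11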